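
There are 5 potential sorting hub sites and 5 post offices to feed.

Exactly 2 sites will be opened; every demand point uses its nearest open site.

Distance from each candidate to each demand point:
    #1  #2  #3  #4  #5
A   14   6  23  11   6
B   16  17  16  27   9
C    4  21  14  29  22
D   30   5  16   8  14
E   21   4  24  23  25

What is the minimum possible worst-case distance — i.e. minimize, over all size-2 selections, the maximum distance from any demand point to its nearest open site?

14

Open {A, C}.
  Farthest demand point is #3 at distance 14 (to C); all others are ≤ 14.
With {C, D} the worst case is 14.
With {A, B} the worst case is 16.
No size-2 selection achieves below 14.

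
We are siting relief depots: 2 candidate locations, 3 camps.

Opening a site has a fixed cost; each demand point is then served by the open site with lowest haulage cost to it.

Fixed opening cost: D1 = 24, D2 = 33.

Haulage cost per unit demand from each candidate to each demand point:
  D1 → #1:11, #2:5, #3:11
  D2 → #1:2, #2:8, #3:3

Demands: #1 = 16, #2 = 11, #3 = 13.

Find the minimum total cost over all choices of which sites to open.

Open {D1, D2}: assign each demand point to its cheapest open site.
  #1→D2 16×2=32, #2→D1 11×5=55, #3→D2 13×3=39
  haulage cost 126, fixed 57 → total 183.
Compare {D2}: haulage cost 159 + fixed 33 = 192.
Compare {D1}: haulage cost 374 + fixed 24 = 398.

183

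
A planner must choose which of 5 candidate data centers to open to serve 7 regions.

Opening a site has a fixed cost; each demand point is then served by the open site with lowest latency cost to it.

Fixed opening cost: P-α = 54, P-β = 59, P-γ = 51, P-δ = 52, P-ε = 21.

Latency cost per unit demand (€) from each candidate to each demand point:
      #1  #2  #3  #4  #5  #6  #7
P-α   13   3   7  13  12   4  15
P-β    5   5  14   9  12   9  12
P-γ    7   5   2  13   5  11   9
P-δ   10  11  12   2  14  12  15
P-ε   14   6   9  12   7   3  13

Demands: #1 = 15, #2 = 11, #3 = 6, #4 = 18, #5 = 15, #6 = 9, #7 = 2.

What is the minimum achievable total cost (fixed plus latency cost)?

Open {P-γ, P-δ, P-ε}: assign each demand point to its cheapest open site.
  #1→P-γ 15×7=105, #2→P-γ 11×5=55, #3→P-γ 6×2=12, #4→P-δ 18×2=36, #5→P-γ 15×5=75, #6→P-ε 9×3=27, #7→P-γ 2×9=18
  latency cost 328, fixed 124 → total 452.
Compare {P-α, P-γ, P-δ}: latency cost 315 + fixed 157 = 472.
Compare {P-β, P-γ, P-δ, P-ε}: latency cost 298 + fixed 183 = 481.
Compare {P-α, P-γ, P-δ, P-ε}: latency cost 306 + fixed 178 = 484.
All other subsets cost ≥ 472. Minimum total cost: 452.

452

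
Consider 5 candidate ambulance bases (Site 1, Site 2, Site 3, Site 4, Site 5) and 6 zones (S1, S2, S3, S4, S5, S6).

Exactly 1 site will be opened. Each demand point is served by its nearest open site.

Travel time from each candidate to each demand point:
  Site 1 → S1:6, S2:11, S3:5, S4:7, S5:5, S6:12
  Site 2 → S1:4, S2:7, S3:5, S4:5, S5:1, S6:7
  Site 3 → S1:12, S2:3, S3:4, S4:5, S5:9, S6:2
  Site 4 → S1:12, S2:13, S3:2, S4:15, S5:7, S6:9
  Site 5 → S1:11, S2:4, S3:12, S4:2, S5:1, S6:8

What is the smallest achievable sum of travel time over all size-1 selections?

29

Open {Site 2}.
  S1→Site 2 4, S2→Site 2 7, S3→Site 2 5, S4→Site 2 5, S5→Site 2 1, S6→Site 2 7  ⇒ total 29.
Compare {Site 3}: total 35.
Compare {Site 5}: total 38.
No size-1 selection does better; minimum is 29.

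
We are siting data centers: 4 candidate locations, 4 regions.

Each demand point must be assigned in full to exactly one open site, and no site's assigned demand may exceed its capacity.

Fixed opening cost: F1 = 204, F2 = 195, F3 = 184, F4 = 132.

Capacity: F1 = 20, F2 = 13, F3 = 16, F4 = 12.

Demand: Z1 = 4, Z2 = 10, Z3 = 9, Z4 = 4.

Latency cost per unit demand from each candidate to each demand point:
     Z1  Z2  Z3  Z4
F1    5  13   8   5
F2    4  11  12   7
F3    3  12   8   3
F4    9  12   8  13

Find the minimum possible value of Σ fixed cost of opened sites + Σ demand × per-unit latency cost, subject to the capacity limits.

568

Open {F1, F4}; cheapest assignment that respects the capacities:
  F1 (cap 20, load 17): Z1, Z3, Z4 — cost 4×5 + 9×8 + 4×5 = 112
  F4 (cap 12, load 10): Z2 — cost 10×12 = 120
  Shipping 232, fixed 336 → total 568.
  Any other capacity-feasible assignment to {F1, F4} ships for at least 232.
Compare {F1, F3}: its best feasible assignment gives total 612.
Compare {F1, F2}: its best feasible assignment gives total 621.
Every other set of open sites that can feasibly serve all demand totals ≥ 612 even under its best assignment. Minimum: 568.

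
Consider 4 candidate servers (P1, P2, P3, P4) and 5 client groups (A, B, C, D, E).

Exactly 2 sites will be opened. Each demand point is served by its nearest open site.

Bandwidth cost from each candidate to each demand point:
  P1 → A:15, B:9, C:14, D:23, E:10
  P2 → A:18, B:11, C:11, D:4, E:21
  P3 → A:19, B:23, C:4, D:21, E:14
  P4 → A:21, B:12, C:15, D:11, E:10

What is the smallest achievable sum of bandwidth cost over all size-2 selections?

Open {P1, P2}.
  A→P1 15, B→P1 9, C→P2 11, D→P2 4, E→P1 10  ⇒ total 49.
Compare {P2, P3}: total 51.
Compare {P2, P4}: total 54.
No size-2 selection does better; minimum is 49.

49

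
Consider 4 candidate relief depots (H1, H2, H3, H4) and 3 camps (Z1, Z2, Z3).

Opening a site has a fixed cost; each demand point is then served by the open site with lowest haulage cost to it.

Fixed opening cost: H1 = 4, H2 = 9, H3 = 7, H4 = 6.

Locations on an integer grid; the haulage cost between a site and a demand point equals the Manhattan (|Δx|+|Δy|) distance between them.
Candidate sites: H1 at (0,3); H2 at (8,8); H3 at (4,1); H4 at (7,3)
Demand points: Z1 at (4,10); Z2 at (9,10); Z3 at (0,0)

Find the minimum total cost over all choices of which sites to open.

25

Open {H1, H2}: assign each demand point to its cheapest open site.
  Z1→H2 6, Z2→H2 3, Z3→H1 3
  haulage cost 12, fixed 13 → total 25.
Compare {H2, H3}: haulage cost 14 + fixed 16 = 30.
Compare {H1, H2, H4}: haulage cost 12 + fixed 19 = 31.
Compare {H1, H4}: haulage cost 22 + fixed 10 = 32.
All other subsets cost ≥ 30. Minimum total cost: 25.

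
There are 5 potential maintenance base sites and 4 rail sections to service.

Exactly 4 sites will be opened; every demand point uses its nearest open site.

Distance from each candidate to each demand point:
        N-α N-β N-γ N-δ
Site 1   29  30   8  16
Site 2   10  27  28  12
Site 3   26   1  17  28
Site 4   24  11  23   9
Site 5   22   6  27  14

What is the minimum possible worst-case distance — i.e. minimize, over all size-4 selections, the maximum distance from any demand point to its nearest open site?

Open {Site 1, Site 2, Site 3, Site 4}.
  Farthest demand point is N-α at distance 10 (to Site 2); all others are ≤ 10.
With {Site 1, Site 2, Site 4, Site 5} the worst case is 10.
With {Site 1, Site 2, Site 3, Site 5} the worst case is 12.
No size-4 selection achieves below 10.

10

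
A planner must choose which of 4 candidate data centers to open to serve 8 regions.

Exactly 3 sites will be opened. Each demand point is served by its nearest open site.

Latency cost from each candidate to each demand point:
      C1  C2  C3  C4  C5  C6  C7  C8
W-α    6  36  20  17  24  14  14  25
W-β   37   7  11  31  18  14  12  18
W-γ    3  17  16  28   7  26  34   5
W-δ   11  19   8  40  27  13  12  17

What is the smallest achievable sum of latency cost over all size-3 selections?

76

Open {W-α, W-β, W-γ}.
  C1→W-γ 3, C2→W-β 7, C3→W-β 11, C4→W-α 17, C5→W-γ 7, C6→W-α 14, C7→W-β 12, C8→W-γ 5  ⇒ total 76.
Compare {W-α, W-γ, W-δ}: total 82.
Compare {W-β, W-γ, W-δ}: total 83.
No size-3 selection does better; minimum is 76.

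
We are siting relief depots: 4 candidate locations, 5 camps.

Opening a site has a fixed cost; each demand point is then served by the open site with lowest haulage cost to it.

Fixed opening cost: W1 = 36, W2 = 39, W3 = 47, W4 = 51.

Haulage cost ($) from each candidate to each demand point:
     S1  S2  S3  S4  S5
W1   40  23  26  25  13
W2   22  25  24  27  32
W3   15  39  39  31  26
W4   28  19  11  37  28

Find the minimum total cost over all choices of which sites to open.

163

Open {W1}: assign each demand point to its cheapest open site.
  S1→W1 40, S2→W1 23, S3→W1 26, S4→W1 25, S5→W1 13
  haulage cost 127, fixed 36 → total 163.
Compare {W2}: haulage cost 130 + fixed 39 = 169.
Compare {W4}: haulage cost 123 + fixed 51 = 174.
Compare {W1, W2}: haulage cost 107 + fixed 75 = 182.
All other subsets cost ≥ 169. Minimum total cost: 163.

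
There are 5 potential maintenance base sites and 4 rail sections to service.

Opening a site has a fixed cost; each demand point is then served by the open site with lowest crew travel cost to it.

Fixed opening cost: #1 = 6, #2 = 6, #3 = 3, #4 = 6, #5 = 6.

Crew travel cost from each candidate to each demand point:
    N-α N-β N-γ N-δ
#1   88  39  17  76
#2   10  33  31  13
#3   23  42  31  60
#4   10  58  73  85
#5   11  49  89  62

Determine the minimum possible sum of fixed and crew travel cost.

85

Open {#1, #2}: assign each demand point to its cheapest open site.
  N-α→#2 10, N-β→#2 33, N-γ→#1 17, N-δ→#2 13
  crew travel cost 73, fixed 12 → total 85.
Compare {#1, #2, #3}: crew travel cost 73 + fixed 15 = 88.
Compare {#1, #2, #4}: crew travel cost 73 + fixed 18 = 91.
Compare {#1, #2, #5}: crew travel cost 73 + fixed 18 = 91.
All other subsets cost ≥ 88. Minimum total cost: 85.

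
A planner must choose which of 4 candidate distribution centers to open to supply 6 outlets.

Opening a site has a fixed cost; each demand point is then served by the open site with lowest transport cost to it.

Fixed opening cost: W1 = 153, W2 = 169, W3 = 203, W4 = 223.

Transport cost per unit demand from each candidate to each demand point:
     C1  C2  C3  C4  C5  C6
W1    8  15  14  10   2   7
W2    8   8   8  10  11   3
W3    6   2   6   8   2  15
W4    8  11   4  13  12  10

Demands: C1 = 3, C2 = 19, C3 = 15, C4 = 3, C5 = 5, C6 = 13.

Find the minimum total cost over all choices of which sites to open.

Open {W3}: assign each demand point to its cheapest open site.
  C1→W3 3×6=18, C2→W3 19×2=38, C3→W3 15×6=90, C4→W3 3×8=24, C5→W3 5×2=10, C6→W3 13×15=195
  transport cost 375, fixed 203 → total 578.
Compare {W2}: transport cost 420 + fixed 169 = 589.
Compare {W2, W3}: transport cost 219 + fixed 372 = 591.
Compare {W1, W3}: transport cost 271 + fixed 356 = 627.
All other subsets cost ≥ 589. Minimum total cost: 578.

578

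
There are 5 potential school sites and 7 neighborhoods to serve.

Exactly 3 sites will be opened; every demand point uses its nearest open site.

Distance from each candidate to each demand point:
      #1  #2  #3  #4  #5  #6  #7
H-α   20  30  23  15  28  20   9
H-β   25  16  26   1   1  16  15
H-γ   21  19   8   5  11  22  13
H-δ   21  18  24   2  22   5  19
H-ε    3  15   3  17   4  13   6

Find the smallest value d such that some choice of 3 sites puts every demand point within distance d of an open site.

15

Open {H-α, H-β, H-ε}.
  Farthest demand point is #2 at distance 15 (to H-ε); all others are ≤ 15.
With {H-α, H-γ, H-ε} the worst case is 15.
With {H-α, H-δ, H-ε} the worst case is 15.
No size-3 selection achieves below 15.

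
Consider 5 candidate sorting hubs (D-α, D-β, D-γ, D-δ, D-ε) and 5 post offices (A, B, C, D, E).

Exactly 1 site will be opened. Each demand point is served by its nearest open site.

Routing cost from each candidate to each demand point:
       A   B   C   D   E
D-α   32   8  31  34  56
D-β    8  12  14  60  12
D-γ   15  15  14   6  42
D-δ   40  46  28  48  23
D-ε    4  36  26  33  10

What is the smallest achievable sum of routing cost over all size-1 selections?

92

Open {D-γ}.
  A→D-γ 15, B→D-γ 15, C→D-γ 14, D→D-γ 6, E→D-γ 42  ⇒ total 92.
Compare {D-β}: total 106.
Compare {D-ε}: total 109.
No size-1 selection does better; minimum is 92.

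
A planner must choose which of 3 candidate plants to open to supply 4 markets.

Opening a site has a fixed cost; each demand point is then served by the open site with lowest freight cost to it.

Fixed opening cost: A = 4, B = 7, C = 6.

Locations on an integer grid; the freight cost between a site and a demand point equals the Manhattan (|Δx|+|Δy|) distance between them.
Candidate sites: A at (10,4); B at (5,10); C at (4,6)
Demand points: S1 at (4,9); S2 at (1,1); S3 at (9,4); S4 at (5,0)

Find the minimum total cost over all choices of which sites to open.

29

Open {A, C}: assign each demand point to its cheapest open site.
  S1→C 3, S2→C 8, S3→A 1, S4→C 7
  freight cost 19, fixed 10 → total 29.
Compare {C}: freight cost 25 + fixed 6 = 31.
Compare {A, B}: freight cost 24 + fixed 11 = 35.
Compare {A, B, C}: freight cost 18 + fixed 17 = 35.
All other subsets cost ≥ 31. Minimum total cost: 29.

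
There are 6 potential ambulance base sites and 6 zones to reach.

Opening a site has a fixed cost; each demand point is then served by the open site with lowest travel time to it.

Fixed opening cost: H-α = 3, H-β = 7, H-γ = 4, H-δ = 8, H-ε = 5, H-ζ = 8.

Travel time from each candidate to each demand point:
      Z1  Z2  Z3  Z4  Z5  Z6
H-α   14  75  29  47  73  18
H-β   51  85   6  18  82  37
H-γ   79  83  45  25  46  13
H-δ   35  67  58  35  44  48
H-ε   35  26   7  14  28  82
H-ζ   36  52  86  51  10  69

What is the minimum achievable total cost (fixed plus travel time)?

Open {H-α, H-γ, H-ε, H-ζ}: assign each demand point to its cheapest open site.
  Z1→H-α 14, Z2→H-ε 26, Z3→H-ε 7, Z4→H-ε 14, Z5→H-ζ 10, Z6→H-γ 13
  travel time 84, fixed 20 → total 104.
Compare {H-α, H-ε, H-ζ}: travel time 89 + fixed 16 = 105.
Compare {H-α, H-β, H-γ, H-ε, H-ζ}: travel time 83 + fixed 27 = 110.
Compare {H-α, H-β, H-ε, H-ζ}: travel time 88 + fixed 23 = 111.
All other subsets cost ≥ 105. Minimum total cost: 104.

104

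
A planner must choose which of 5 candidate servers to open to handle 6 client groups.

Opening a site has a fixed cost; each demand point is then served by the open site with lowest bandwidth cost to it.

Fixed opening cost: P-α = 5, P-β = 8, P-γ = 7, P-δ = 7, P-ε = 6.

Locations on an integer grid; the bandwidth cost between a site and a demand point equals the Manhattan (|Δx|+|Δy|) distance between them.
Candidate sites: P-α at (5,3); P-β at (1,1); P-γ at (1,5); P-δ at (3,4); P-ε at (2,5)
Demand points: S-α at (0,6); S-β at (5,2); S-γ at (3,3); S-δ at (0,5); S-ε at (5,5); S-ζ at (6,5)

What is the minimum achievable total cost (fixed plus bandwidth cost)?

23

Open {P-α, P-γ}: assign each demand point to its cheapest open site.
  S-α→P-γ 2, S-β→P-α 1, S-γ→P-α 2, S-δ→P-γ 1, S-ε→P-α 2, S-ζ→P-α 3
  bandwidth cost 11, fixed 12 → total 23.
Compare {P-α, P-ε}: bandwidth cost 13 + fixed 11 = 24.
Compare {P-ε}: bandwidth cost 21 + fixed 6 = 27.
Compare {P-α}: bandwidth cost 23 + fixed 5 = 28.
All other subsets cost ≥ 24. Minimum total cost: 23.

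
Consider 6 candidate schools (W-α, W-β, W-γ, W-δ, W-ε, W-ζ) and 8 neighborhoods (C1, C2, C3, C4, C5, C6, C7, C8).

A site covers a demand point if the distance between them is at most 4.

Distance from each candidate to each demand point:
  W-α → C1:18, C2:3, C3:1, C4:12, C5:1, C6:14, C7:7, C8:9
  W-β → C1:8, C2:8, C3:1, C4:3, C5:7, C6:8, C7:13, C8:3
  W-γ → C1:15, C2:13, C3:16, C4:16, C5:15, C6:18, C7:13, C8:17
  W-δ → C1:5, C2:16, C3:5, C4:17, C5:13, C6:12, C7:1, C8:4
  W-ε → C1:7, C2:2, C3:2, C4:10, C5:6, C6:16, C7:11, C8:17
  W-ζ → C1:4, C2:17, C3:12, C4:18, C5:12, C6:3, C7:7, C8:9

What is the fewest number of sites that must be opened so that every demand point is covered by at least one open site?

4

Coverage sets (demand points within 4 of each site):
  W-α: {C2, C3, C5}
  W-β: {C3, C4, C8}
  W-γ: {}
  W-δ: {C7, C8}
  W-ε: {C2, C3}
  W-ζ: {C1, C6}
No 3 sites suffice: every size-3 union leaves at least one demand point uncovered.
But {W-α, W-β, W-δ, W-ζ} covers everything, so the minimum is 4.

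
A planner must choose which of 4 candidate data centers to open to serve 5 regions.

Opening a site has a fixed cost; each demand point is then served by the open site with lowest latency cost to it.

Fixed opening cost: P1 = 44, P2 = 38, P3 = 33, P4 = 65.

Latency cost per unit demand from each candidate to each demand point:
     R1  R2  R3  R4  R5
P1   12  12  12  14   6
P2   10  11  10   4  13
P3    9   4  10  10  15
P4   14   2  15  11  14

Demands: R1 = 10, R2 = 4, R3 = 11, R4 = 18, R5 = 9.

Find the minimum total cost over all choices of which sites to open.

Open {P1, P2, P3}: assign each demand point to its cheapest open site.
  R1→P3 10×9=90, R2→P3 4×4=16, R3→P2 11×10=110, R4→P2 18×4=72, R5→P1 9×6=54
  latency cost 342, fixed 115 → total 457.
Compare {P1, P2}: latency cost 380 + fixed 82 = 462.
Compare {P2, P3}: latency cost 405 + fixed 71 = 476.
Compare {P2}: latency cost 443 + fixed 38 = 481.
All other subsets cost ≥ 462. Minimum total cost: 457.

457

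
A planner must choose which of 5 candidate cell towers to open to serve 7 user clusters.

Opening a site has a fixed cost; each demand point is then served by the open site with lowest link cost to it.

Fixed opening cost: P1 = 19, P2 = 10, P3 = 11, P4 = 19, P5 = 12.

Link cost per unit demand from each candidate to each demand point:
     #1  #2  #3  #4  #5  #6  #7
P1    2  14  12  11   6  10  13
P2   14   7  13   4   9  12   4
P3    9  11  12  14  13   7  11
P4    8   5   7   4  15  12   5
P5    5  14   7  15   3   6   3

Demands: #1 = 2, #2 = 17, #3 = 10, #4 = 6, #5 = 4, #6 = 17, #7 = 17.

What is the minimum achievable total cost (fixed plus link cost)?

385

Open {P4, P5}: assign each demand point to its cheapest open site.
  #1→P5 2×5=10, #2→P4 17×5=85, #3→P4 10×7=70, #4→P4 6×4=24, #5→P5 4×3=12, #6→P5 17×6=102, #7→P5 17×3=51
  link cost 354, fixed 31 → total 385.
Compare {P2, P4, P5}: link cost 354 + fixed 41 = 395.
Compare {P3, P4, P5}: link cost 354 + fixed 42 = 396.
Compare {P1, P4, P5}: link cost 348 + fixed 50 = 398.
All other subsets cost ≥ 395. Minimum total cost: 385.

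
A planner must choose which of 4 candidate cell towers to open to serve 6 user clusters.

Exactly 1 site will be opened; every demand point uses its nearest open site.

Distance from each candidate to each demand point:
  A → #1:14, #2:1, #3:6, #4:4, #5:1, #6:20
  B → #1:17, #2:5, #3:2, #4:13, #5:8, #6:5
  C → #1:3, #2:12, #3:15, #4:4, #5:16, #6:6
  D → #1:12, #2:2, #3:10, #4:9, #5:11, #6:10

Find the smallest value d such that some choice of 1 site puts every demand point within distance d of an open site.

12

Open {D}.
  Farthest demand point is #1 at distance 12 (to D); all others are ≤ 12.
With {C} the worst case is 16.
With {B} the worst case is 17.
No size-1 selection achieves below 12.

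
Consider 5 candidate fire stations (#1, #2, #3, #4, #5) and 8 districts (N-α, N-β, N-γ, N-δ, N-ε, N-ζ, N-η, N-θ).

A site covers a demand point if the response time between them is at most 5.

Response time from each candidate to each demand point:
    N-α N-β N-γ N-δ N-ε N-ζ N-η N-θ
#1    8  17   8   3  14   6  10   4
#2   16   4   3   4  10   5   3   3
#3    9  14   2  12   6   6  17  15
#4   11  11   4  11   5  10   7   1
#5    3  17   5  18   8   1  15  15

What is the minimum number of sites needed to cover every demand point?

Coverage sets (demand points within 5 of each site):
  #1: {N-δ, N-θ}
  #2: {N-β, N-γ, N-δ, N-ζ, N-η, N-θ}
  #3: {N-γ}
  #4: {N-γ, N-ε, N-θ}
  #5: {N-α, N-γ, N-ζ}
No 2 sites suffice: every size-2 union leaves at least one demand point uncovered.
But {#2, #4, #5} covers everything, so the minimum is 3.

3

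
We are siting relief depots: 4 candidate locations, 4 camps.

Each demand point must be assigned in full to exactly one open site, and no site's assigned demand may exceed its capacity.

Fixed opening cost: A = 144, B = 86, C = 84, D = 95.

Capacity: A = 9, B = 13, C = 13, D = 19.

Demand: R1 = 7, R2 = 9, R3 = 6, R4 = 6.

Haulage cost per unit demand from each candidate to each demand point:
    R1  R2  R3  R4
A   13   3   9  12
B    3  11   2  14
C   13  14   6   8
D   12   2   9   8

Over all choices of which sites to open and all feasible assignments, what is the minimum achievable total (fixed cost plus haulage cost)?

Open {B, D}; cheapest assignment that respects the capacities:
  B (cap 13, load 13): R1, R3 — cost 7×3 + 6×2 = 33
  D (cap 19, load 15): R2, R4 — cost 9×2 + 6×8 = 66
  Shipping 99, fixed 181 → total 280.
  Any other capacity-feasible assignment to {B, D} ships for at least 99.
Compare {B, C, D}: its best feasible assignment gives total 364.
Compare {C, D}: its best feasible assignment gives total 365.
Every other set of open sites that can feasibly serve all demand totals ≥ 364 even under its best assignment. Minimum: 280.

280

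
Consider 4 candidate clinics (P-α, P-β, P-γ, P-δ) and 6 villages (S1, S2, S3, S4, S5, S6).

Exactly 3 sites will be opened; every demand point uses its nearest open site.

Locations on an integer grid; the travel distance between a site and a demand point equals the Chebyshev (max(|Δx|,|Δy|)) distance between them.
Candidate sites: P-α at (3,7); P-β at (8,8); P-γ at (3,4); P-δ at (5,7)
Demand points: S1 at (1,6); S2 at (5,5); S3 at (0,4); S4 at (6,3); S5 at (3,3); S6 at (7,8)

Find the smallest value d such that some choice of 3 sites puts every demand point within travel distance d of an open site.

3

Open {P-α, P-β, P-γ}.
  Farthest demand point is S3 at travel distance 3 (to P-α); all others are ≤ 3.
With {P-α, P-γ, P-δ} the worst case is 3.
With {P-β, P-γ, P-δ} the worst case is 3.
No size-3 selection achieves below 3.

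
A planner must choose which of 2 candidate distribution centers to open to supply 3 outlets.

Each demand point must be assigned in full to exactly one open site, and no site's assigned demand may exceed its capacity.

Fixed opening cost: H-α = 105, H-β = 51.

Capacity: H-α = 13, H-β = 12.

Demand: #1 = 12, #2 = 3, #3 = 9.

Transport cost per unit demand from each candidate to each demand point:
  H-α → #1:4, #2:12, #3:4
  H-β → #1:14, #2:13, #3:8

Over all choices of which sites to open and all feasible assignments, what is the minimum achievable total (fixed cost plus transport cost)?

Open {H-α, H-β}; cheapest assignment that respects the capacities:
  H-α (cap 13, load 12): #1 — cost 12×4 = 48
  H-β (cap 12, load 12): #2, #3 — cost 3×13 + 9×8 = 111
  Shipping 159, fixed 156 → total 315.
  Any other capacity-feasible assignment to {H-α, H-β} ships for at least 159.
Total demand is 24 and no other set of sites has combined capacity ≥ 24, so {H-α, H-β} is the only feasible choice of open sites. Minimum: 315.

315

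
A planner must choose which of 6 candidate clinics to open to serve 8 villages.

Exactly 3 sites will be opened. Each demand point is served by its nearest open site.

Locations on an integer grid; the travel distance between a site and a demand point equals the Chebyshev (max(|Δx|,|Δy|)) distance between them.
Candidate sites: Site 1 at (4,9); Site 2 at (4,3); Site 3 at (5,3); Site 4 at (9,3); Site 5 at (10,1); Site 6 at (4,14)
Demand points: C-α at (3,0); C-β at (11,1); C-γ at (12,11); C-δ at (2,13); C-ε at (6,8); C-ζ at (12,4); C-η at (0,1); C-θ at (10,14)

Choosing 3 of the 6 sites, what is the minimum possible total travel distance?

Open {Site 1, Site 2, Site 5}.
  C-α→Site 2 3, C-β→Site 5 1, C-γ→Site 1 8, C-δ→Site 1 4, C-ε→Site 1 2, C-ζ→Site 5 3, C-η→Site 2 4, C-θ→Site 1 6  ⇒ total 31.
Compare {Site 1, Site 2, Site 4}: total 32.
Compare {Site 1, Site 3, Site 5}: total 32.
No size-3 selection does better; minimum is 31.

31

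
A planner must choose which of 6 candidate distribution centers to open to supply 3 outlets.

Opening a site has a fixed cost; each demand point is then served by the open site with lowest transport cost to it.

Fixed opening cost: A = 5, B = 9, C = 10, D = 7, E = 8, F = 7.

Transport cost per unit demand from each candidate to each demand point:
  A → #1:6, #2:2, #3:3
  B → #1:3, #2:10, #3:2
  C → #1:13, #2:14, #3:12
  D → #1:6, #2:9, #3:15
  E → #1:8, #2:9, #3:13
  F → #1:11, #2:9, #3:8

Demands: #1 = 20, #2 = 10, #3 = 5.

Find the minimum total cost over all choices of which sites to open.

104

Open {A, B}: assign each demand point to its cheapest open site.
  #1→B 20×3=60, #2→A 10×2=20, #3→B 5×2=10
  transport cost 90, fixed 14 → total 104.
Compare {A, B, D}: transport cost 90 + fixed 21 = 111.
Compare {A, B, F}: transport cost 90 + fixed 21 = 111.
Compare {A, B, E}: transport cost 90 + fixed 22 = 112.
All other subsets cost ≥ 111. Minimum total cost: 104.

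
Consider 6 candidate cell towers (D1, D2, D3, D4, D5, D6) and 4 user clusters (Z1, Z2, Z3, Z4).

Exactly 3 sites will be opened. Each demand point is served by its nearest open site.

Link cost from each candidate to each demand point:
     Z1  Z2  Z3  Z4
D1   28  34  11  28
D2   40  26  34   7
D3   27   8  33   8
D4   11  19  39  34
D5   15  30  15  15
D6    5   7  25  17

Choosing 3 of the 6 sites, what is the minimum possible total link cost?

30

Open {D1, D2, D6}.
  Z1→D6 5, Z2→D6 7, Z3→D1 11, Z4→D2 7  ⇒ total 30.
Compare {D1, D3, D6}: total 31.
Compare {D2, D5, D6}: total 34.
No size-3 selection does better; minimum is 30.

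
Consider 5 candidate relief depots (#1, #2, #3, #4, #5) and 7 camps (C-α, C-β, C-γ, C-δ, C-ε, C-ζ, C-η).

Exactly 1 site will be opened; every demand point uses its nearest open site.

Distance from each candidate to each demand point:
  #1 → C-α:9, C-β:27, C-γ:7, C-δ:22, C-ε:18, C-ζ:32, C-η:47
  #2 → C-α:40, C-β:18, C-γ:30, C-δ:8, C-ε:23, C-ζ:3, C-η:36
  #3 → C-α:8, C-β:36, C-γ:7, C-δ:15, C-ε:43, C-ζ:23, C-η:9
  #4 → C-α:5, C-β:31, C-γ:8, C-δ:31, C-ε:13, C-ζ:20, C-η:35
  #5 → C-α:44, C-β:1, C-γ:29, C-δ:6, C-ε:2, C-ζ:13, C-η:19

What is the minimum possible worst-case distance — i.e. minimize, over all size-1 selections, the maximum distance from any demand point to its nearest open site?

35

Open {#4}.
  Farthest demand point is C-η at distance 35 (to #4); all others are ≤ 35.
With {#2} the worst case is 40.
With {#3} the worst case is 43.
No size-1 selection achieves below 35.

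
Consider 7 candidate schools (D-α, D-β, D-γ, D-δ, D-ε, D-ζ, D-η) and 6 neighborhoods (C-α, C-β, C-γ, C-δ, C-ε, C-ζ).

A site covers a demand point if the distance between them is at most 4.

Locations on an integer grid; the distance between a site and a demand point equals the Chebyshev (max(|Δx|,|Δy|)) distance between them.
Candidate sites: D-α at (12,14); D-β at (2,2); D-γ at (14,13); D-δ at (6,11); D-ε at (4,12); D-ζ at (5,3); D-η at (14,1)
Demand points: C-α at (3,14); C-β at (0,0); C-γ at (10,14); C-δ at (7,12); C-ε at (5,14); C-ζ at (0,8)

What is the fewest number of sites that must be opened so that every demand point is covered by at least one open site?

Coverage sets (demand points within 4 of each site):
  D-α: {C-γ}
  D-β: {C-β}
  D-γ: {C-γ}
  D-δ: {C-α, C-γ, C-δ, C-ε}
  D-ε: {C-α, C-δ, C-ε, C-ζ}
  D-ζ: {}
  D-η: {}
No 2 sites suffice: every size-2 union leaves at least one demand point uncovered.
But {D-α, D-β, D-ε} covers everything, so the minimum is 3.

3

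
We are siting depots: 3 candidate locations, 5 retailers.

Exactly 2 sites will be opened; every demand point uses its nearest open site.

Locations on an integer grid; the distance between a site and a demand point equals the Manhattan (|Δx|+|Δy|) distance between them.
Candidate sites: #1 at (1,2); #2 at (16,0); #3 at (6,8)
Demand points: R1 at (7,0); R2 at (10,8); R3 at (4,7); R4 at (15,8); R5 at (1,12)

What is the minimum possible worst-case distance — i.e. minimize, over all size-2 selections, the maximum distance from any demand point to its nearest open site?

Open {#1, #3}.
  Farthest demand point is R4 at distance 9 (to #3); all others are ≤ 9.
With {#2, #3} the worst case is 9.
With {#1, #2} the worst case is 14.
No size-2 selection achieves below 9.

9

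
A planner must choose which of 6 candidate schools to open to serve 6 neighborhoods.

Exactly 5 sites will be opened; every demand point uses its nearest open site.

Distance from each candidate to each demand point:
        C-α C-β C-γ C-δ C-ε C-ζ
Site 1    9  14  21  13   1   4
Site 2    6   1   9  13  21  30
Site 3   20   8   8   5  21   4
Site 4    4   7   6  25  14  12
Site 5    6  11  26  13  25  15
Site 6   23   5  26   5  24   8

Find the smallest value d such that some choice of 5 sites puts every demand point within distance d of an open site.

6

Open {Site 1, Site 2, Site 3, Site 4, Site 5}.
  Farthest demand point is C-γ at distance 6 (to Site 4); all others are ≤ 6.
With {Site 1, Site 2, Site 3, Site 4, Site 6} the worst case is 6.
With {Site 1, Site 2, Site 4, Site 5, Site 6} the worst case is 6.
No size-5 selection achieves below 6.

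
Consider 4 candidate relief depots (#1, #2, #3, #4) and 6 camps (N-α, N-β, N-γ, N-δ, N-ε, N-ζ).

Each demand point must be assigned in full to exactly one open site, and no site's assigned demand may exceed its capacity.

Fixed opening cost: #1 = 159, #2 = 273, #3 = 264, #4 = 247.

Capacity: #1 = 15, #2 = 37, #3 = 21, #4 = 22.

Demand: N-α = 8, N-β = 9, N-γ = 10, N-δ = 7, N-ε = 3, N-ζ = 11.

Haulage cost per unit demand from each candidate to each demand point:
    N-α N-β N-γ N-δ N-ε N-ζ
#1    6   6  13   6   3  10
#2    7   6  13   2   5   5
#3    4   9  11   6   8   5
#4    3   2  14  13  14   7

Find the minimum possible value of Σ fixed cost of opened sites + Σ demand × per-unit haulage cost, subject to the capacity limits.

Open {#1, #2}; cheapest assignment that respects the capacities:
  #1 (cap 15, load 11): N-α, N-ε — cost 8×6 + 3×3 = 57
  #2 (cap 37, load 37): N-β, N-γ, N-δ, N-ζ — cost 9×6 + 10×13 + 7×2 + 11×5 = 253
  Shipping 310, fixed 432 → total 742.
  Any other capacity-feasible assignment to {#1, #2} ships for at least 310.
Compare {#2, #4}: its best feasible assignment gives total 776.
Compare {#2, #3}: its best feasible assignment gives total 817.
Every other set of open sites that can feasibly serve all demand totals ≥ 776 even under its best assignment. Minimum: 742.

742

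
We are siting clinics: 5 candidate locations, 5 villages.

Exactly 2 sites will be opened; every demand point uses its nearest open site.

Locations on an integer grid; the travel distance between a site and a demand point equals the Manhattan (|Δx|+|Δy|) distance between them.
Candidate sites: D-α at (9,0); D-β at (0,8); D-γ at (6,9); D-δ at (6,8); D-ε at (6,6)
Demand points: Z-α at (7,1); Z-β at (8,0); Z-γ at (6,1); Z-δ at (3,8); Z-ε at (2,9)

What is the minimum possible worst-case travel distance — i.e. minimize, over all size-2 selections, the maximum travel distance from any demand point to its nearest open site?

Open {D-α, D-β}.
  Farthest demand point is Z-γ at travel distance 4 (to D-α); all others are ≤ 4.
With {D-α, D-γ} the worst case is 4.
With {D-α, D-δ} the worst case is 5.
No size-2 selection achieves below 4.

4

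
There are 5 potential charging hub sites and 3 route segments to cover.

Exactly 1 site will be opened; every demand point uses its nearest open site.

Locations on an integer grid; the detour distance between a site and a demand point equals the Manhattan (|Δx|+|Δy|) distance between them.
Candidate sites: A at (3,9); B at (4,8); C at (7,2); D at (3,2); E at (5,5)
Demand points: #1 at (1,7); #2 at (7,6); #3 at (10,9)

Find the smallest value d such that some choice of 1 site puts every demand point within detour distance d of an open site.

7

Open {A}.
  Farthest demand point is #2 at detour distance 7 (to A); all others are ≤ 7.
With {B} the worst case is 7.
With {E} the worst case is 9.
No size-1 selection achieves below 7.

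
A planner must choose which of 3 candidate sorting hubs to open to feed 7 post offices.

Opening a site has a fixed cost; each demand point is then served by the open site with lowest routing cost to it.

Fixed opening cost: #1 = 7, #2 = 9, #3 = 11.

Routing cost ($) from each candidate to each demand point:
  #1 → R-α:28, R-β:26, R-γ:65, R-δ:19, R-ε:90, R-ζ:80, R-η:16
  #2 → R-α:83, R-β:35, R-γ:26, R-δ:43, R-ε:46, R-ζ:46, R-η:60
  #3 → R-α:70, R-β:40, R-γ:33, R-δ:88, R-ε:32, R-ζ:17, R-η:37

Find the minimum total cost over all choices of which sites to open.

189

Open {#1, #3}: assign each demand point to its cheapest open site.
  R-α→#1 28, R-β→#1 26, R-γ→#3 33, R-δ→#1 19, R-ε→#3 32, R-ζ→#3 17, R-η→#1 16
  routing cost 171, fixed 18 → total 189.
Compare {#1, #2, #3}: routing cost 164 + fixed 27 = 191.
Compare {#1, #2}: routing cost 207 + fixed 16 = 223.
Compare {#2, #3}: routing cost 260 + fixed 20 = 280.
All other subsets cost ≥ 191. Minimum total cost: 189.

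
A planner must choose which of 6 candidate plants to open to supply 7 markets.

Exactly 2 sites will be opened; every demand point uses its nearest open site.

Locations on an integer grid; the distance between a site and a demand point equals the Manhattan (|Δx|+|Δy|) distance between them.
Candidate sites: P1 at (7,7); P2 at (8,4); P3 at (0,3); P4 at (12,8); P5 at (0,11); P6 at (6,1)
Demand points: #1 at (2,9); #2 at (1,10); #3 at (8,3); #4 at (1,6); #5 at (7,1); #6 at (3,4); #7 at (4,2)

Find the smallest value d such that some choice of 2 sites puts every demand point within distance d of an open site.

Open {P2, P5}.
  Farthest demand point is #4 at distance 6 (to P5); all others are ≤ 6.
With {P5, P6} the worst case is 6.
With {P1, P3} the worst case is 8.
No size-2 selection achieves below 6.

6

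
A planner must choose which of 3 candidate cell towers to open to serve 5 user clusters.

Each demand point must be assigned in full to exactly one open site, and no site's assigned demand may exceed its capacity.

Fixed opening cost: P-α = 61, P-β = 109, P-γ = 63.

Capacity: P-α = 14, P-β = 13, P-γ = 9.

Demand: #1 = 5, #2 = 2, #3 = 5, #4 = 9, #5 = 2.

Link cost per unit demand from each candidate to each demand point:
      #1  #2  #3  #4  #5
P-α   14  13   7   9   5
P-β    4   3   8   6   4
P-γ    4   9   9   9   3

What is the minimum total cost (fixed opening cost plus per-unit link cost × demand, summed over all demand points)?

284

Open {P-α, P-γ}; cheapest assignment that respects the capacities:
  P-α (cap 14, load 14): #3, #4 — cost 5×7 + 9×9 = 116
  P-γ (cap 9, load 9): #1, #2, #5 — cost 5×4 + 2×9 + 2×3 = 44
  Shipping 160, fixed 124 → total 284.
  Any other capacity-feasible assignment to {P-α, P-γ} ships for at least 160.
Compare {P-α, P-β}: its best feasible assignment gives total 320.
Compare {P-α, P-β, P-γ}: its best feasible assignment gives total 354.
Every other set of open sites that can feasibly serve all demand totals ≥ 320 even under its best assignment. Minimum: 284.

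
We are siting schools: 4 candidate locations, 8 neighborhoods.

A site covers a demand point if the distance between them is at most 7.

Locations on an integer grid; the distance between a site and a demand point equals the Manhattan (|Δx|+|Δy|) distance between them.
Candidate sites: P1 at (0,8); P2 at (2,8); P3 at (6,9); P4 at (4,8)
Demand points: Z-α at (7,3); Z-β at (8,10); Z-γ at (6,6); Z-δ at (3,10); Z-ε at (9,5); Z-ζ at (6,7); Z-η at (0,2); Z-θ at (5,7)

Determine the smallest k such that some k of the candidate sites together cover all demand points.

Coverage sets (demand points within 7 of each site):
  P1: {Z-δ, Z-ζ, Z-η, Z-θ}
  P2: {Z-γ, Z-δ, Z-ζ, Z-θ}
  P3: {Z-α, Z-β, Z-γ, Z-δ, Z-ε, Z-ζ, Z-θ}
  P4: {Z-β, Z-γ, Z-δ, Z-ζ, Z-θ}
No single site covers all 8 demand points.
But {P1, P3} covers everything, so the minimum is 2.

2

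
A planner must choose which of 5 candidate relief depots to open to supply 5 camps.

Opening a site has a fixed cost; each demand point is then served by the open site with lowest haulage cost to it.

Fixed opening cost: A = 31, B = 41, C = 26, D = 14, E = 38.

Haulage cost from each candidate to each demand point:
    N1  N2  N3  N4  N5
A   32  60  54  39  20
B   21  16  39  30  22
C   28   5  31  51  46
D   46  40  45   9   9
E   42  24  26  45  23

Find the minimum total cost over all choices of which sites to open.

Open {C, D}: assign each demand point to its cheapest open site.
  N1→C 28, N2→C 5, N3→C 31, N4→D 9, N5→D 9
  haulage cost 82, fixed 40 → total 122.
Compare {B, D}: haulage cost 94 + fixed 55 = 149.
Compare {A, C, D}: haulage cost 82 + fixed 71 = 153.
Compare {C, D, E}: haulage cost 77 + fixed 78 = 155.
All other subsets cost ≥ 149. Minimum total cost: 122.

122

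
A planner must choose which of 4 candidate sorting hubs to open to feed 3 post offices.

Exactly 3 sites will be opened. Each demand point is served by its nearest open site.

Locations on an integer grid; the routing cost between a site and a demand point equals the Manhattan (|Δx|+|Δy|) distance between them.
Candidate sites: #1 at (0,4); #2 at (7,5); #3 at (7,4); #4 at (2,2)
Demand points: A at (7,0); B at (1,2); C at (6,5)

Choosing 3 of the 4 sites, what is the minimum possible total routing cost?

Open {#2, #3, #4}.
  A→#3 4, B→#4 1, C→#2 1  ⇒ total 6.
Compare {#1, #2, #4}: total 7.
Compare {#1, #3, #4}: total 7.
No size-3 selection does better; minimum is 6.

6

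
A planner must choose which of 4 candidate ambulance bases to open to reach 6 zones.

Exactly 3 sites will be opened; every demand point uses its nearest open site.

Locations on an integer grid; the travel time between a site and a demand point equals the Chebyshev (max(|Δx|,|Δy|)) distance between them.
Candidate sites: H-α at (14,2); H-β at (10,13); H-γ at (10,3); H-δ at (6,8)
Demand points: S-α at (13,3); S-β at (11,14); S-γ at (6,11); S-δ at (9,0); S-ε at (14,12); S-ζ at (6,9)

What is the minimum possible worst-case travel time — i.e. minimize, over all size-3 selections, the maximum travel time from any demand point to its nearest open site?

Open {H-α, H-β, H-γ}.
  Farthest demand point is S-γ at travel time 4 (to H-β); all others are ≤ 4.
With {H-β, H-γ, H-δ} the worst case is 4.
With {H-α, H-β, H-δ} the worst case is 5.
No size-3 selection achieves below 4.

4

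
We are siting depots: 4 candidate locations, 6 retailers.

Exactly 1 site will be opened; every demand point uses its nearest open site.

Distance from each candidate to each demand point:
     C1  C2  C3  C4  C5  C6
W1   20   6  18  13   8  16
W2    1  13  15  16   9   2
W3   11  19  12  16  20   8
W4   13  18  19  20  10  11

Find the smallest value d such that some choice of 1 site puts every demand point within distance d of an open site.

16

Open {W2}.
  Farthest demand point is C4 at distance 16 (to W2); all others are ≤ 16.
With {W1} the worst case is 20.
With {W3} the worst case is 20.
No size-1 selection achieves below 16.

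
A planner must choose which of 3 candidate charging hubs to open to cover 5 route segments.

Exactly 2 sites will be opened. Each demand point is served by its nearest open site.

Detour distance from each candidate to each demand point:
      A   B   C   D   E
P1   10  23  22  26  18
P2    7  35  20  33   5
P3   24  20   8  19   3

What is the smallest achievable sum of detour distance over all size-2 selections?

Open {P2, P3}.
  A→P2 7, B→P3 20, C→P3 8, D→P3 19, E→P3 3  ⇒ total 57.
Compare {P1, P3}: total 60.
Compare {P1, P2}: total 81.

57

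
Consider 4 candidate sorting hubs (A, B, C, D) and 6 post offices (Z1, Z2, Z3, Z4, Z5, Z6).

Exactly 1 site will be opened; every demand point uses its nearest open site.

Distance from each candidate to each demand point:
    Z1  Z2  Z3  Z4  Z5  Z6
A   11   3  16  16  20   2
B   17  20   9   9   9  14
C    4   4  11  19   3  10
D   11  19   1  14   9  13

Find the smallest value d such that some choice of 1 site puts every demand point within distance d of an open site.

Open {C}.
  Farthest demand point is Z4 at distance 19 (to C); all others are ≤ 19.
With {D} the worst case is 19.
With {A} the worst case is 20.
No size-1 selection achieves below 19.

19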